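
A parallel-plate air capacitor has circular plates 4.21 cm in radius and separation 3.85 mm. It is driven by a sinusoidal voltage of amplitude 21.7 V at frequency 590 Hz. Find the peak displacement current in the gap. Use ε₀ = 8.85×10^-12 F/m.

C = ε₀A/d = (8.85×10^-12)(5.568×10^-3)/(3.85×10^-3) = 1.280×10^-11 F; ω = 2πf = 3707 rad/s.
I_d = C dV/dt, so |I_d|_max = C V₀ ω = (1.280×10^-11)(21.7)(3707) = 1.03×10^-6 A.

1.03×10^-6 A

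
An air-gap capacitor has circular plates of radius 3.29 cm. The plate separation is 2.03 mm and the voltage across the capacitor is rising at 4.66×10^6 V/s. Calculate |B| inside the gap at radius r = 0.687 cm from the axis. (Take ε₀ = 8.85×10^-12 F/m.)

8.77×10^-11 T

I_d = C dV/dt with C = ε₀πR²/d = 1.482×10^-11 F, so I_d = (1.482×10^-11)(4.66×10^6) = 6.906×10^-5 A.
For r < R the Ampère–Maxwell law gives B(2πr) = μ₀ I_d (r²/R²), so B = μ₀ I_d r/(2πR²) = (4π×10^-7)(6.906×10^-5)(6.87×10^-3)/(2π·0.0329²) = 8.77×10^-11 T.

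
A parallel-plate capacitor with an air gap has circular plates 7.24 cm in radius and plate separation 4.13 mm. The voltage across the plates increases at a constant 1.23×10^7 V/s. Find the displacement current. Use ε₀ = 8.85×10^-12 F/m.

4.34×10^-4 A

The field between the plates is E = V/d, so dE/dt = (1.23×10^7)/(4.13×10^-3 m) = 2.978×10^9 V/(m·s).
I_d = ε₀ A (dE/dt) = (8.85×10^-12)(0.01647)(2.978×10^9) = 4.34×10^-4 A.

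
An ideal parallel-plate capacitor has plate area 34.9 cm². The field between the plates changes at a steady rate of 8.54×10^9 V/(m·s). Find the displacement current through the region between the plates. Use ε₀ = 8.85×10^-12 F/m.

2.64×10^-4 A

The displacement current is ε₀ times dΦ_E/dt = ε₀ A dE/dt = (8.85×10^-12)(3.49×10^-3)(8.54×10^9) = 2.64×10^-4 A.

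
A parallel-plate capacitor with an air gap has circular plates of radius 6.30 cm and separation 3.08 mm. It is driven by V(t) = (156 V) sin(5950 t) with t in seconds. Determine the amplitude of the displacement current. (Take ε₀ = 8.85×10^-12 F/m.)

C = ε₀A/d = (8.85×10^-12)(0.01247)/(3.08×10^-3) = 3.583×10^-11 F; ω = 5950 rad/s.
I_d = C dV/dt, so |I_d|_max = C V₀ ω = (3.583×10^-11)(156)(5950) = 3.33×10^-5 A.

3.33×10^-5 A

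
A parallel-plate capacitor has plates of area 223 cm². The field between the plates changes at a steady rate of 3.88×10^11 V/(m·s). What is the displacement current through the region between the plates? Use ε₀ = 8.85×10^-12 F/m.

I_d = ε₀ A (dE/dt) = (8.85×10^-12)(0.0223 m²)(3.88×10^11) = 0.0766 A.

0.0766 A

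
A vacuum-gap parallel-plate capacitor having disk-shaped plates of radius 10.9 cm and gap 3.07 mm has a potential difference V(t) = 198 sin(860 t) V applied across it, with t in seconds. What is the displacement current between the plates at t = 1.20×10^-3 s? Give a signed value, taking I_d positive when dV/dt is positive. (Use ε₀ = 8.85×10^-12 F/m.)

9.40×10^-6 A

dE/dt = (V₀ω/d)·cos(ωt) with ωt = 1.032 rad: (198)(860)(0.5131)/(3.07×10^-3) = 2.846×10^7 V/(m·s).
I_d = ε₀ A dE/dt = (8.85×10^-12)(0.03733)(2.846×10^7) = 9.40×10^-6 A.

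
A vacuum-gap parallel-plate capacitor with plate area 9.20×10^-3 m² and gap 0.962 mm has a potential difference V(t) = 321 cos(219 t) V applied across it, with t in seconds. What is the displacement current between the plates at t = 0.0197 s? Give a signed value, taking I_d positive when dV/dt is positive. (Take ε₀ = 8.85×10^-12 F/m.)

dV/dt = (321)(219)·−sin(4.3143) = 6.480×10^4 V/s.
I_d = C dV/dt with C = ε₀A/d = (8.85×10^-12)(9.20×10^-3)/(9.62×10^-4) = 8.464×10^-11 F, so I_d = (8.464×10^-11)(6.480×10^4) = 5.48×10^-6 A.

5.48×10^-6 A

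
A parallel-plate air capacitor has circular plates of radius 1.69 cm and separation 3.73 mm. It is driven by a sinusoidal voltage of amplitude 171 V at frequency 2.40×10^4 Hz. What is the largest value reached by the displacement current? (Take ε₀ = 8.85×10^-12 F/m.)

5.49×10^-5 A

C = ε₀A/d = (8.85×10^-12)(8.973×10^-4)/(3.73×10^-3) = 2.129×10^-12 F; ω = 2πf = 1.508×10^5 rad/s.
I_d = C dV/dt, so |I_d|_max = C V₀ ω = (2.129×10^-12)(171)(1.508×10^5) = 5.49×10^-5 A.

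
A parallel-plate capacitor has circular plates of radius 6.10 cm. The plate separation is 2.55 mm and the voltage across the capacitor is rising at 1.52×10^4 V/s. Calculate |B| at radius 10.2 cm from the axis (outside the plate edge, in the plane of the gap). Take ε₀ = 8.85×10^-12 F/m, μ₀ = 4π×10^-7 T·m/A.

1.21×10^-12 T

dE/dt = (dV/dt)/d = 5.961×10^6 V/(m·s); I_d = ε₀(πR²)(dE/dt) = (8.85×10^-12)(0.01169)(5.961×10^6) = 6.167×10^-7 A.
With r > R the enclosed displacement current is the full I_d; B = μ₀ I_d / (2πr) = 1.21×10^-12 T.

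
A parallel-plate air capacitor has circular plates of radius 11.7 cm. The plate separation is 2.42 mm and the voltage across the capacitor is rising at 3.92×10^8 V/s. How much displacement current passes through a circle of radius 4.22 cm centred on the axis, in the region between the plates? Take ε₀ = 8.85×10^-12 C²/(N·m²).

I_d = C dV/dt with C = ε₀πR²/d = 1.573×10^-10 F, so I_d = (1.573×10^-10)(3.92×10^8) = 0.06166 A.
The field is uniform, so I_d,enc = I_d (r/R)² = (0.06166)(4.22/11.7)² = 8.02×10^-3 A.

8.02×10^-3 A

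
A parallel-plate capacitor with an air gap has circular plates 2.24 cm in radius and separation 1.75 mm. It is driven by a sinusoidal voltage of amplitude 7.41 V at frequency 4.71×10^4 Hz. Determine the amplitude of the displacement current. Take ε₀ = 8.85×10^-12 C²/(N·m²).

(dE/dt)_max = V₀ω/d = 1.253×10^9 V/(m·s); ω = 2πf = 2.959×10^5 rad/s.
I_d,max = ε₀ A (dE/dt)_max = (8.85×10^-12)(1.576×10^-3)(1.253×10^9) = 1.75×10^-5 A.

1.75×10^-5 A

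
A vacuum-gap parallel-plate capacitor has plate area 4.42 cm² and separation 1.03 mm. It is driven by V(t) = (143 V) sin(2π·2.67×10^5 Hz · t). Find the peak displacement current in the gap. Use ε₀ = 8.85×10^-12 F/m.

C = ε₀A/d = (8.85×10^-12)(4.42×10^-4)/(1.03×10^-3) = 3.798×10^-12 F; ω = 2πf = 1.678×10^6 rad/s.
I_d = C dV/dt, so |I_d|_max = C V₀ ω = (3.798×10^-12)(143)(1.678×10^6) = 9.11×10^-4 A.

9.11×10^-4 A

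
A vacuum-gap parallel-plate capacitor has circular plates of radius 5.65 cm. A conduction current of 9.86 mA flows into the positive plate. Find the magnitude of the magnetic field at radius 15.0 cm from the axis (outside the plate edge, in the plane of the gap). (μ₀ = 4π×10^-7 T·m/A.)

1.31×10^-8 T

Between the plates the displacement current equals the wire current: I_d = 9.86 mA = 9.86×10^-3 A.
For r ≥ R the full I_d is enclosed: B = μ₀ I_d/(2πr) = (4π×10^-7)(9.86×10^-3)/(2π·0.150) = 1.31×10^-8 T.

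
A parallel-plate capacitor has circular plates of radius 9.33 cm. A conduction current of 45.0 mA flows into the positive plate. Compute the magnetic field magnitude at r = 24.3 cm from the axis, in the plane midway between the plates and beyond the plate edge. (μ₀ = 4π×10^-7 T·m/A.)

Between the plates the displacement current equals the wire current: I_d = 45.0 mA = 0.0450 A.
Outside the plates the loop encloses all of I_d, so B·2πr = μ₀ I_d and B = 3.70×10^-8 T.

3.70×10^-8 T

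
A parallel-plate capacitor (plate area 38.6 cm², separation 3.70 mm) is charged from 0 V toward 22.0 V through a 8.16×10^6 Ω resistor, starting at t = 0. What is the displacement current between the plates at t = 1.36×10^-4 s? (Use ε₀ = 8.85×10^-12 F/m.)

C = ε₀A/d = (8.85×10^-12)(3.86×10^-3)/(3.70×10^-3) = 9.233×10^-12 F, so τ = RC = 7.534×10^-5 s.
The conduction current is I(t) = (V₀/R) e^(−t/τ), and the displacement current between the plates equals it.
t/τ = 1.805; I_d = (22.0/8.16×10^6) · e^(−1.805) = (2.696×10^-6)(0.1645) = 4.43×10^-7 A.

4.43×10^-7 A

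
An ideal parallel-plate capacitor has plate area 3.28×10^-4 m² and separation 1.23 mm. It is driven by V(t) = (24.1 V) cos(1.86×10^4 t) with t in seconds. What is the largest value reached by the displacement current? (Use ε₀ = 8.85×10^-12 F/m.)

The displacement current equals the conduction current C dV/dt, which peaks at C V₀ ω.
With C = ε₀A/d = (8.85×10^-12)(3.28×10^-4)/(1.23×10^-3) = 2.360×10^-12 F and ω = 1.86×10^4 rad/s, I_d,max = (2.360×10^-12)(24.1)(1.86×10^4) = 1.06×10^-6 A.

1.06×10^-6 A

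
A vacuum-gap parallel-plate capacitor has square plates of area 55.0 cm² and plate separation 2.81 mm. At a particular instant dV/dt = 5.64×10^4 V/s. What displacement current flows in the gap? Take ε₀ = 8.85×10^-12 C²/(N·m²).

C = ε₀A/d = (8.85×10^-12)(5.50×10^-3)/(2.81×10^-3) = 1.732×10^-11 F.
I_d = C dV/dt = (1.732×10^-11)(5.64×10^4) = 9.77×10^-7 A.

9.77×10^-7 A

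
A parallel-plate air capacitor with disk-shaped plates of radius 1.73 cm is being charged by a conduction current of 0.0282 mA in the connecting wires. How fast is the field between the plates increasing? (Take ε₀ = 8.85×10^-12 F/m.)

3.39×10^9 V/(m·s)

The displacement current between the plates equals the conduction current, I_d = 0.0282 mA.
Since I_d = ε₀ A dE/dt, dE/dt = I_d/(ε₀A) = (2.82×10^-5)/((8.85×10^-12)(9.402×10^-4)) = 3.39×10^9 V/(m·s).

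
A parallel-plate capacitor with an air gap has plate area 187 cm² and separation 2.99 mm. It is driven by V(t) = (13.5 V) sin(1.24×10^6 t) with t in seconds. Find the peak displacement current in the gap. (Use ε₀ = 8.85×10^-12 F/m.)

9.27×10^-4 A

C = ε₀A/d = (8.85×10^-12)(0.0187)/(2.99×10^-3) = 5.535×10^-11 F; ω = 1.24×10^6 rad/s.
I_d = C dV/dt, so |I_d|_max = C V₀ ω = (5.535×10^-11)(13.5)(1.24×10^6) = 9.27×10^-4 A.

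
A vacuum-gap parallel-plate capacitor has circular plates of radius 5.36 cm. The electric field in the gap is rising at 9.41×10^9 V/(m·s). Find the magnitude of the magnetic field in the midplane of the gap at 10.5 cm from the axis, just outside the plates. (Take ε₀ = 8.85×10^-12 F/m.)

1.43×10^-9 T

I_d = ε₀ dΦ_E/dt = ε₀ πR² (dE/dt) = (8.85×10^-12)(9.026×10^-3)(9.41×10^9) = 7.517×10^-4 A through the full plate area.
For r ≥ R the full I_d is enclosed: B = μ₀ I_d/(2πr) = (4π×10^-7)(7.517×10^-4)/(2π·0.105) = 1.43×10^-9 T.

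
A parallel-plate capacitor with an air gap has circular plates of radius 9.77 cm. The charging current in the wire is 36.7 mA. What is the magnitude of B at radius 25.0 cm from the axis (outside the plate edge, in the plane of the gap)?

No conduction current crosses the gap, so I_d there equals the 0.0367 A in the leads.
For r ≥ R the full I_d is enclosed: B = μ₀ I_d/(2πr) = (4π×10^-7)(0.0367)/(2π·0.250) = 2.94×10^-8 T.

2.94×10^-8 T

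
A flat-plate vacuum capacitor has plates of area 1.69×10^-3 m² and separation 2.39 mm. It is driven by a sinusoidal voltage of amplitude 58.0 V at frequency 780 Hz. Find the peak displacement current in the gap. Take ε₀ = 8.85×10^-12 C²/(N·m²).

The displacement current equals the conduction current C dV/dt, which peaks at C V₀ ω.
With C = ε₀A/d = (8.85×10^-12)(1.69×10^-3)/(2.39×10^-3) = 6.258×10^-12 F and ω = 2πf = 4901 rad/s, I_d,max = (6.258×10^-12)(58.0)(4901) = 1.78×10^-6 A.

1.78×10^-6 A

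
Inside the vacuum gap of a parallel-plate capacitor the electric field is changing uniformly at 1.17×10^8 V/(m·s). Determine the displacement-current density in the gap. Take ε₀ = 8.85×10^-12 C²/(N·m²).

1.04×10^-3 A/m²

J_d = ε₀ ∂E/∂t, so J_d = 1.04×10^-3 A/m².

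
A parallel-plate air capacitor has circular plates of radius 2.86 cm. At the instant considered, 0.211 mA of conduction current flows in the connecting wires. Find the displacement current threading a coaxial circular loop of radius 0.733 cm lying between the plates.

1.39×10^-5 A

No conduction current crosses the gap, so I_d there equals the 2.11×10^-4 A in the leads.
Through an area πr² the displacement current is I_d·(πr²/πR²) = I_d (r/R)² = 1.39×10^-5 A.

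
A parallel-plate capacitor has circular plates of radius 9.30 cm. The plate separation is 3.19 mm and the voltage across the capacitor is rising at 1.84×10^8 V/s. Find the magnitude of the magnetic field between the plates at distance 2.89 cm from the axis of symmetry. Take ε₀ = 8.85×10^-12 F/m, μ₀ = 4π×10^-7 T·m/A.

9.27×10^-9 T

I_d = C dV/dt with C = ε₀πR²/d = 7.538×10^-11 F, so I_d = (7.538×10^-11)(1.84×10^8) = 0.01387 A.
An Ampèrian loop of radius r encloses a fraction (r/R)² of I_d. Then B·2πr = μ₀ I_d (r/R)², giving B = μ₀ I_d r/(2πR²) = 9.27×10^-9 T.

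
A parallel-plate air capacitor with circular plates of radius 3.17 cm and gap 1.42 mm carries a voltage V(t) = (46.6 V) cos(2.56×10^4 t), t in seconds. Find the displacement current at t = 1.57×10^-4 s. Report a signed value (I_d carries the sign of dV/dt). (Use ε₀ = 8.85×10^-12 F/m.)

1.81×10^-5 A

dE/dt = (V₀ω/d)·−sin(ωt) with ωt = 4.0192 rad: (46.6)(2.56×10^4)(0.7692)/(1.42×10^-3) = 6.462×10^8 V/(m·s).
I_d = ε₀ A dE/dt = (8.85×10^-12)(3.157×10^-3)(6.462×10^8) = 1.81×10^-5 A.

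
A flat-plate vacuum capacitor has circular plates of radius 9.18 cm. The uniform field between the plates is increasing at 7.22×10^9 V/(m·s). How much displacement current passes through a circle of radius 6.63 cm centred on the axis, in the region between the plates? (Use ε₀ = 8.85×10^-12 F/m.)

8.82×10^-4 A

I_d = ε₀ dΦ_E/dt = ε₀ πR² (dE/dt) = (8.85×10^-12)(0.02647)(7.22×10^9) = 1.691×10^-3 A through the full plate area.
The field is uniform, so I_d,enc = I_d (r/R)² = (1.691×10^-3)(6.63/9.18)² = 8.82×10^-4 A.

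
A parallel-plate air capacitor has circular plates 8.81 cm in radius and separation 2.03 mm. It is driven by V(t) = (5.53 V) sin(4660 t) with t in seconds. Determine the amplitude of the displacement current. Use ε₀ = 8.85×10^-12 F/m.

2.74×10^-6 A

(dE/dt)_max = V₀ω/d = 1.269×10^7 V/(m·s); ω = 4660 rad/s.
I_d,max = ε₀ A (dE/dt)_max = (8.85×10^-12)(0.02438)(1.269×10^7) = 2.74×10^-6 A.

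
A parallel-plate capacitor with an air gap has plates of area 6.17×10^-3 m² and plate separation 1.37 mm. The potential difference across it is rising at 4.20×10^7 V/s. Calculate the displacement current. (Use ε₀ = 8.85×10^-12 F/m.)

1.67×10^-3 A

C = ε₀A/d = (8.85×10^-12)(6.17×10^-3)/(1.37×10^-3) = 3.986×10^-11 F.
I_d = C dV/dt = (3.986×10^-11)(4.20×10^7) = 1.67×10^-3 A.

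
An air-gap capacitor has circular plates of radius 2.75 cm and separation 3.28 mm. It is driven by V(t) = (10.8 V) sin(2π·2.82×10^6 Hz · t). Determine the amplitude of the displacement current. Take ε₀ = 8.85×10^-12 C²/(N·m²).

(dE/dt)_max = V₀ω/d = 5.835×10^10 V/(m·s); ω = 2πf = 1.772×10^7 rad/s.
I_d,max = ε₀ A (dE/dt)_max = (8.85×10^-12)(2.376×10^-3)(5.835×10^10) = 1.23×10^-3 A.

1.23×10^-3 A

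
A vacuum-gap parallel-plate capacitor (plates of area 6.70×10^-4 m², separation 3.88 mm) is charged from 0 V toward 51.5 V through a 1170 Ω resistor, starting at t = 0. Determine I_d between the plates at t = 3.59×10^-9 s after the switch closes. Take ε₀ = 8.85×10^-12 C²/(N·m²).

With C = ε₀A/d = (8.85×10^-12)(6.70×10^-4)/(3.88×10^-3) = 1.528×10^-12 F, the time constant is τ = RC = 1.788×10^-9 s, so t/τ = 2.008 and e^(−t/τ) = 0.1343.
I_d = I_cond = (V₀/R) e^(−t/τ) = (0.04402)(0.1343) = 5.91×10^-3 A.

5.91×10^-3 A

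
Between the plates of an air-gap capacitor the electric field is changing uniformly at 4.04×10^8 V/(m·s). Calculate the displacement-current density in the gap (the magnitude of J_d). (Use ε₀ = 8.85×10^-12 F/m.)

3.58×10^-3 A/m²

The displacement-current density is ε₀ ∂E/∂t = (8.85×10^-12)(4.04×10^8) = 3.58×10^-3 A/m².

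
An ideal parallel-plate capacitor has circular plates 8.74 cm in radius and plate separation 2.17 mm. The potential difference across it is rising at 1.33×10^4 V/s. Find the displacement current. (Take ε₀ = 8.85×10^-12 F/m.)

1.30×10^-6 A

The displacement current equals the charging current C dV/dt. With C = ε₀A/d = (8.85×10^-12)(0.02400)/(2.17×10^-3) = 9.788×10^-11 F, I_d = (9.788×10^-11)(1.33×10^4) = 1.30×10^-6 A.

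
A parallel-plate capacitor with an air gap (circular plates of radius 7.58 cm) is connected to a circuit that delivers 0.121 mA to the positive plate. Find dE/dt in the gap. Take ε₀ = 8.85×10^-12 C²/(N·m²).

7.57×10^8 V/(m·s)

Charge continuity gives I_d = I = 1.21×10^-4 A between the plates.
Since I_d = ε₀ A dE/dt, dE/dt = I_d/(ε₀A) = (1.21×10^-4)/((8.85×10^-12)(0.01805)) = 7.57×10^8 V/(m·s).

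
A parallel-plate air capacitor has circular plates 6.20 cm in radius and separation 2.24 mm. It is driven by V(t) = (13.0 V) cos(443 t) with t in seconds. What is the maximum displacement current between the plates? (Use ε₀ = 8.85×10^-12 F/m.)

The displacement current equals the conduction current C dV/dt, which peaks at C V₀ ω.
With C = ε₀A/d = (8.85×10^-12)(0.01208)/(2.24×10^-3) = 4.773×10^-11 F and ω = 443 rad/s, I_d,max = (4.773×10^-11)(13.0)(443) = 2.75×10^-7 A.

2.75×10^-7 A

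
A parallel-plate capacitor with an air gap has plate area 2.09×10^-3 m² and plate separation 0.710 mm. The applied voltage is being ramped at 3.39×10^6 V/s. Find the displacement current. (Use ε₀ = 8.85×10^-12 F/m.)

C = ε₀A/d = (8.85×10^-12)(2.09×10^-3)/(7.10×10^-4) = 2.605×10^-11 F.
I_d = C dV/dt = (2.605×10^-11)(3.39×10^6) = 8.83×10^-5 A.

8.83×10^-5 A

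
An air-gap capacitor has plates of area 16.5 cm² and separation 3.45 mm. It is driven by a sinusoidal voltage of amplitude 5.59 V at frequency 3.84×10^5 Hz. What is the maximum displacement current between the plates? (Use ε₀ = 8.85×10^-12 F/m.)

5.71×10^-5 A

C = ε₀A/d = (8.85×10^-12)(1.65×10^-3)/(3.45×10^-3) = 4.233×10^-12 F; ω = 2πf = 2.413×10^6 rad/s.
I_d = C dV/dt, so |I_d|_max = C V₀ ω = (4.233×10^-12)(5.59)(2.413×10^6) = 5.71×10^-5 A.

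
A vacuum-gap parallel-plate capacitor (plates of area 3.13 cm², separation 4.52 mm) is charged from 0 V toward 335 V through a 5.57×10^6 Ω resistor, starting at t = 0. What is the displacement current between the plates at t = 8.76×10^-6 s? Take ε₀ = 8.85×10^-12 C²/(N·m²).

C = ε₀A/d = (8.85×10^-12)(3.13×10^-4)/(4.52×10^-3) = 6.128×10^-13 F and τ = RC = 3.413×10^-6 s. I_d in the gap equals the RC charging current.
I_d(t) = (V₀/R) e^(−t/τ) = 6.014×10^-5 · e^(−2.567) = 4.62×10^-6 A.

4.62×10^-6 A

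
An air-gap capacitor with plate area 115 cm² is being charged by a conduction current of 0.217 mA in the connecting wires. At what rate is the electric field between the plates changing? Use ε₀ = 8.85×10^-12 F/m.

2.13×10^9 V/(m·s)

Charge continuity gives I_d = I = 2.17×10^-4 A between the plates.
Then dE/dt = I_d/(ε₀A) = 2.13×10^9 V/(m·s).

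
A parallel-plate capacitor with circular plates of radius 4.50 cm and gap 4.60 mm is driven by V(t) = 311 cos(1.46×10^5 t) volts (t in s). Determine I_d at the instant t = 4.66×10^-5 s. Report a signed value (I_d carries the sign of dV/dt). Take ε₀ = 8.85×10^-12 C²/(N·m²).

dE/dt = (V₀ω/d)·−sin(ωt) with ωt = 6.8036 rad: (311)(1.46×10^5)(-0.4972)/(4.60×10^-3) = -4.908×10^9 V/(m·s).
I_d = ε₀ A dE/dt = (8.85×10^-12)(6.362×10^-3)(-4.908×10^9) = -2.76×10^-4 A.

-2.76×10^-4 A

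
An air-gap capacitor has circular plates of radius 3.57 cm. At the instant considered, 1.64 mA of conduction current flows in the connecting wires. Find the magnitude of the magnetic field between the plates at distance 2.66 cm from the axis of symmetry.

No conduction current crosses the gap, so I_d there equals the 1.64×10^-3 A in the leads.
For r < R the Ampère–Maxwell law gives B(2πr) = μ₀ I_d (r²/R²), so B = μ₀ I_d r/(2πR²) = (4π×10^-7)(1.64×10^-3)(0.0266)/(2π·0.0357²) = 6.85×10^-9 T.

6.85×10^-9 T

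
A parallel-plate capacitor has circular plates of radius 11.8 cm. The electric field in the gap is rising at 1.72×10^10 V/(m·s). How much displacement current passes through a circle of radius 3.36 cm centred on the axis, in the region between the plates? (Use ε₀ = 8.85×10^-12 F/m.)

Through the whole plate area (πR² = 0.04374 m²), I_d = ε₀ πR² dE/dt = 6.658×10^-3 A.
Through an area πr² the displacement current is I_d·(πr²/πR²) = I_d (r/R)² = 5.40×10^-4 A.

5.40×10^-4 A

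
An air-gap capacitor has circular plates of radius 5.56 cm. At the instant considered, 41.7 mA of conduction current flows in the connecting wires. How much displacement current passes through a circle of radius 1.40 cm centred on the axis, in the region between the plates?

No conduction current crosses the gap, so I_d there equals the 0.0417 A in the leads.
Through an area πr² the displacement current is I_d·(πr²/πR²) = I_d (r/R)² = 2.64×10^-3 A.

2.64×10^-3 A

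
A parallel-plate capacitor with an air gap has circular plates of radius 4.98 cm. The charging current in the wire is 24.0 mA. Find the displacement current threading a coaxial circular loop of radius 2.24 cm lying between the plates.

By continuity the displacement current in the gap matches the conduction current: I_d = 0.0240 A.
The field is uniform, so I_d,enc = I_d (r/R)² = (0.0240)(2.24/4.98)² = 4.86×10^-3 A.

4.86×10^-3 A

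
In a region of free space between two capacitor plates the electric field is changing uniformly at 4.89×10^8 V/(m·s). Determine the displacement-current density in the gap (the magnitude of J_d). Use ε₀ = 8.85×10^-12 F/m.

4.33×10^-3 A/m²

The displacement-current density is ε₀ ∂E/∂t = (8.85×10^-12)(4.89×10^8) = 4.33×10^-3 A/m².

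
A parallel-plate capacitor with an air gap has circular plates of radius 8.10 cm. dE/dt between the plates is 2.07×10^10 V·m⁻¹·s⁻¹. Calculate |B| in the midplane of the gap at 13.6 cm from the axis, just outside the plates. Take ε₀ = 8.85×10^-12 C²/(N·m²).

I_d = ε₀ dΦ_E/dt = ε₀ πR² (dE/dt) = (8.85×10^-12)(0.02061)(2.07×10^10) = 3.776×10^-3 A through the full plate area.
Outside the plates the loop encloses all of I_d, so B·2πr = μ₀ I_d and B = 5.55×10^-9 T.

5.55×10^-9 T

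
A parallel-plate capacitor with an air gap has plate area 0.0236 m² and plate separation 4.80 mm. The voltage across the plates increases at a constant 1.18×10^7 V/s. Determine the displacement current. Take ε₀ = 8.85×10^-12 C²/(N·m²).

5.13×10^-4 A

The displacement current equals the charging current C dV/dt. With C = ε₀A/d = (8.85×10^-12)(0.0236)/(4.80×10^-3) = 4.351×10^-11 F, I_d = (4.351×10^-11)(1.18×10^7) = 5.13×10^-4 A.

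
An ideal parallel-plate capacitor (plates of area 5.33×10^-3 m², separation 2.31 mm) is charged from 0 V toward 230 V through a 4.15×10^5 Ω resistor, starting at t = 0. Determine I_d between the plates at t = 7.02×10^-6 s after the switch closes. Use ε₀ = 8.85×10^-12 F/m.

2.42×10^-4 A

With C = ε₀A/d = (8.85×10^-12)(5.33×10^-3)/(2.31×10^-3) = 2.042×10^-11 F, the time constant is τ = RC = 8.474×10^-6 s, so t/τ = 0.8284 and e^(−t/τ) = 0.4367.
I_d = I_cond = (V₀/R) e^(−t/τ) = (5.542×10^-4)(0.4367) = 2.42×10^-4 A.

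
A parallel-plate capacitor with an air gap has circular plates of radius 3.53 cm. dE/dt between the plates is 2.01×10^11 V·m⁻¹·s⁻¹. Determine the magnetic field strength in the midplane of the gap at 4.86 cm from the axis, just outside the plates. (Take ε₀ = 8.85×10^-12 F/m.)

Through the whole plate area (πR² = 3.915×10^-3 m²), I_d = ε₀ πR² dE/dt = 6.964×10^-3 A.
Outside the plates the loop encloses all of I_d, so B·2πr = μ₀ I_d and B = 2.87×10^-8 T.

2.87×10^-8 T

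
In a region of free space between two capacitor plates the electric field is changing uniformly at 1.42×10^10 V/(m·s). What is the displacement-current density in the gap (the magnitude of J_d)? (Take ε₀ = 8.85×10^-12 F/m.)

J_d = ε₀ ∂E/∂t, so J_d = 0.126 A/m².

0.126 A/m²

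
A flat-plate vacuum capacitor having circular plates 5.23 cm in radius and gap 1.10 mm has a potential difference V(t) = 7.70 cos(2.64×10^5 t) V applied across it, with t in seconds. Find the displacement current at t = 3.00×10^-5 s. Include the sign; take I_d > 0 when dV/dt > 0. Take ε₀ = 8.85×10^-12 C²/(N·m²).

-1.40×10^-4 A

C = ε₀A/d = (8.85×10^-12)(8.593×10^-3)/(1.10×10^-3) = 6.913×10^-11 F. dV/dt = V₀ω·−sin(ωt); at ωt = 7.92 rad this factor is -0.9978.
I_d = C dV/dt = (6.913×10^-11)(7.70)(2.64×10^5)(-0.9978) = -1.40×10^-4 A.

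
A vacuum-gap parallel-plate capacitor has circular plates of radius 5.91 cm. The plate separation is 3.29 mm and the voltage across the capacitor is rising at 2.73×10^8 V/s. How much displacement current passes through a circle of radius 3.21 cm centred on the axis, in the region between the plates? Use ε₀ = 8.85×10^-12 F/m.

2.38×10^-3 A

I_d = C dV/dt with C = ε₀πR²/d = 2.951×10^-11 F, so I_d = (2.951×10^-11)(2.73×10^8) = 8.056×10^-3 A.
Since J_d is uniform, the enclosed fraction is (r/R)² = 0.2950, giving I_d,enc = 2.38×10^-3 A.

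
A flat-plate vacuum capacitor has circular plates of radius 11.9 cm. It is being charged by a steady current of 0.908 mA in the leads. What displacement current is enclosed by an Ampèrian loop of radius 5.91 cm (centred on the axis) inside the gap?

No conduction current crosses the gap, so I_d there equals the 9.08×10^-4 A in the leads.
Through an area πr² the displacement current is I_d·(πr²/πR²) = I_d (r/R)² = 2.24×10^-4 A.

2.24×10^-4 A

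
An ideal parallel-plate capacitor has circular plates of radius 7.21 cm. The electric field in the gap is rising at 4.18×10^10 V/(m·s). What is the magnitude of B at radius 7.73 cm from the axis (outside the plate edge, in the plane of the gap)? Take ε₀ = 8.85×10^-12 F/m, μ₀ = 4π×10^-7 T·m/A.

I_d = ε₀ dΦ_E/dt = ε₀ πR² (dE/dt) = (8.85×10^-12)(0.01633)(4.18×10^10) = 6.041×10^-3 A through the full plate area.
With r > R the enclosed displacement current is the full I_d; B = μ₀ I_d / (2πr) = 1.56×10^-8 T.

1.56×10^-8 T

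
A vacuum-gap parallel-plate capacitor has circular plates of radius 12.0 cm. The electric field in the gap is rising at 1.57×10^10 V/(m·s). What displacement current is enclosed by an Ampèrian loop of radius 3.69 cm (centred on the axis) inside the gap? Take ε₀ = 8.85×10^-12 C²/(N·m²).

5.94×10^-4 A

I_d = ε₀ dΦ_E/dt = ε₀ πR² (dE/dt) = (8.85×10^-12)(0.04524)(1.57×10^10) = 6.286×10^-3 A through the full plate area.
The field is uniform, so I_d,enc = I_d (r/R)² = (6.286×10^-3)(3.69/12.0)² = 5.94×10^-4 A.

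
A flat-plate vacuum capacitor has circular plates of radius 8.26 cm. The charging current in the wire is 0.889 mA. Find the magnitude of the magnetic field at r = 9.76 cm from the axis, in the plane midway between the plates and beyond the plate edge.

No conduction current crosses the gap, so I_d there equals the 8.89×10^-4 A in the leads.
Outside the plates the loop encloses all of I_d, so B·2πr = μ₀ I_d and B = 1.82×10^-9 T.

1.82×10^-9 T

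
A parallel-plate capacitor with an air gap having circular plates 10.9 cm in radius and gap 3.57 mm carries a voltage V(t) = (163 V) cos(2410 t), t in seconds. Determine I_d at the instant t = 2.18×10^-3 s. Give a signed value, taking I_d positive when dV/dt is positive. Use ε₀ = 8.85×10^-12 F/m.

dV/dt = (163)(2410)·−sin(5.2538) = 3.366×10^5 V/s.
I_d = C dV/dt with C = ε₀A/d = (8.85×10^-12)(0.03733)/(3.57×10^-3) = 9.254×10^-11 F, so I_d = (9.254×10^-11)(3.366×10^5) = 3.11×10^-5 A.

3.11×10^-5 A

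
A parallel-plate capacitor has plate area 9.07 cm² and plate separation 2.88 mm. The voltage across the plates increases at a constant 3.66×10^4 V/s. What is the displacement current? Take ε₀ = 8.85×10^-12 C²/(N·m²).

1.02×10^-7 A

C = ε₀A/d = (8.85×10^-12)(9.07×10^-4)/(2.88×10^-3) = 2.787×10^-12 F.
I_d = C dV/dt = (2.787×10^-12)(3.66×10^4) = 1.02×10^-7 A.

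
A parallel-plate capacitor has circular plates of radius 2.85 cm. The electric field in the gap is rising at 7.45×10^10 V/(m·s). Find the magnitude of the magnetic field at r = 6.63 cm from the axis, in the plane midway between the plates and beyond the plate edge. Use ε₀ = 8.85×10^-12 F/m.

Total displacement current: I_d = ε₀(πR²)(dE/dt) = (8.85×10^-12)(2.552×10^-3)(7.45×10^10) = 1.683×10^-3 A.
For r ≥ R the full I_d is enclosed: B = μ₀ I_d/(2πr) = (4π×10^-7)(1.683×10^-3)/(2π·0.0663) = 5.08×10^-9 T.

5.08×10^-9 T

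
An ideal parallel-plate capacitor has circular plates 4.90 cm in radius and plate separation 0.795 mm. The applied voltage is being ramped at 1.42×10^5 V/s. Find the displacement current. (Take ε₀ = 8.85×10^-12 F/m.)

The displacement current equals the charging current C dV/dt. With C = ε₀A/d = (8.85×10^-12)(7.543×10^-3)/(7.95×10^-4) = 8.397×10^-11 F, I_d = (8.397×10^-11)(1.42×10^5) = 1.19×10^-5 A.

1.19×10^-5 A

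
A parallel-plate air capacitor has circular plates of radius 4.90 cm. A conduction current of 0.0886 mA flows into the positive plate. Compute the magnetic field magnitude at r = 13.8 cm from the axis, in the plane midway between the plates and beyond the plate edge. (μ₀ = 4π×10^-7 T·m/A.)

1.28×10^-10 T

Between the plates the displacement current equals the wire current: I_d = 0.0886 mA = 8.86×10^-5 A.
Outside the plates the loop encloses all of I_d, so B·2πr = μ₀ I_d and B = 1.28×10^-10 T.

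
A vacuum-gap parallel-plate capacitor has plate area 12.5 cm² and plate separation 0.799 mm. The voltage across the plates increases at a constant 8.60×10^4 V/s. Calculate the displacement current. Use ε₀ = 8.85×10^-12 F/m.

1.19×10^-6 A

The field between the plates is E = V/d, so dE/dt = (8.60×10^4)/(7.99×10^-4 m) = 1.076×10^8 V/(m·s).
I_d = ε₀ A (dE/dt) = (8.85×10^-12)(1.25×10^-3)(1.076×10^8) = 1.19×10^-6 A.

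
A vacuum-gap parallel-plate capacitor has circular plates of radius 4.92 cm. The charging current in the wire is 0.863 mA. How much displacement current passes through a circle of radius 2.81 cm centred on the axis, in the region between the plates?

No conduction current crosses the gap, so I_d there equals the 8.63×10^-4 A in the leads.
Through an area πr² the displacement current is I_d·(πr²/πR²) = I_d (r/R)² = 2.82×10^-4 A.

2.82×10^-4 A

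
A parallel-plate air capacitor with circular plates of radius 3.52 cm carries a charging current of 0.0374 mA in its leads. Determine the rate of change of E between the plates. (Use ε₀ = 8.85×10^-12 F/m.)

1.09×10^9 V/(m·s)

Charge continuity gives I_d = I = 3.74×10^-5 A between the plates.
Since I_d = ε₀ A dE/dt, dE/dt = I_d/(ε₀A) = (3.74×10^-5)/((8.85×10^-12)(3.893×10^-3)) = 1.09×10^9 V/(m·s).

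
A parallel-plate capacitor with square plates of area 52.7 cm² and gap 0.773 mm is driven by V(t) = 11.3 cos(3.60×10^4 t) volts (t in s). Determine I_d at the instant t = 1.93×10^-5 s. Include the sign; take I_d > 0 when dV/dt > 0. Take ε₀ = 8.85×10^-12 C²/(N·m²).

C = ε₀A/d = (8.85×10^-12)(5.27×10^-3)/(7.73×10^-4) = 6.034×10^-11 F. dV/dt = V₀ω·−sin(ωt); at ωt = 0.6948 rad this factor is -0.6402.
I_d = C dV/dt = (6.034×10^-11)(11.3)(3.60×10^4)(-0.6402) = -1.57×10^-5 A.

-1.57×10^-5 A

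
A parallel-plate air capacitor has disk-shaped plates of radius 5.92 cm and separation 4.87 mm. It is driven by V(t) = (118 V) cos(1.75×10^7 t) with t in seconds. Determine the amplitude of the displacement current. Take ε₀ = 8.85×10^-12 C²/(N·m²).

0.0413 A

(dE/dt)_max = V₀ω/d = 4.240×10^11 V/(m·s); ω = 1.75×10^7 rad/s.
I_d,max = ε₀ A (dE/dt)_max = (8.85×10^-12)(0.01101)(4.240×10^11) = 0.0413 A.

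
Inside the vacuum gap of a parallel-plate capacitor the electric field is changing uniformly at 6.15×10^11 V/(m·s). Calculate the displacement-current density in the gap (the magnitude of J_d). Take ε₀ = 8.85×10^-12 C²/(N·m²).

5.44 A/m²

J_d = ε₀ ∂E/∂t, so J_d = 5.44 A/m².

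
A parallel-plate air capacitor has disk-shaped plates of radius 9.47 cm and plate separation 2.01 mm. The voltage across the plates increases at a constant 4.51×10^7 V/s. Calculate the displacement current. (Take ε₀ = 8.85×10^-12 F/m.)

5.59×10^-3 A

The displacement current equals the charging current C dV/dt. With C = ε₀A/d = (8.85×10^-12)(0.02817)/(2.01×10^-3) = 1.240×10^-10 F, I_d = (1.240×10^-10)(4.51×10^7) = 5.59×10^-3 A.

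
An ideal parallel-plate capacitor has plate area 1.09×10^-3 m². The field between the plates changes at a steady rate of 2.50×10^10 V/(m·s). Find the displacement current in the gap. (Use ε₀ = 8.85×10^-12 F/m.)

I_d = ε₀ A (dE/dt) = (8.85×10^-12)(1.09×10^-3 m²)(2.50×10^10) = 2.41×10^-4 A.

2.41×10^-4 A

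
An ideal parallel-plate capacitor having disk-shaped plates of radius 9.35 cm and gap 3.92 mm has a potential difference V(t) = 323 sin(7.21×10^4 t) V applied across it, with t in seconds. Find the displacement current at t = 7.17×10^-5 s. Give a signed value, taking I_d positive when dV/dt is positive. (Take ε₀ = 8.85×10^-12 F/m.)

6.37×10^-4 A

dE/dt = (V₀ω/d)·cos(ωt) with ωt = 5.16957 rad: (323)(7.21×10^4)(0.4414)/(3.92×10^-3) = 2.622×10^9 V/(m·s).
I_d = ε₀ A dE/dt = (8.85×10^-12)(0.02746)(2.622×10^9) = 6.37×10^-4 A.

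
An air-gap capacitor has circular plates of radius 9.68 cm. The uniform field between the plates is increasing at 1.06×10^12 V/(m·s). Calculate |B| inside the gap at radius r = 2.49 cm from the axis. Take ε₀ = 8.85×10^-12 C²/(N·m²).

1.47×10^-7 T

Total displacement current: I_d = ε₀(πR²)(dE/dt) = (8.85×10^-12)(0.02944)(1.06×10^12) = 0.2762 A.
For r < R the Ampère–Maxwell law gives B(2πr) = μ₀ I_d (r²/R²), so B = μ₀ I_d r/(2πR²) = (4π×10^-7)(0.2762)(0.0249)/(2π·0.0968²) = 1.47×10^-7 T.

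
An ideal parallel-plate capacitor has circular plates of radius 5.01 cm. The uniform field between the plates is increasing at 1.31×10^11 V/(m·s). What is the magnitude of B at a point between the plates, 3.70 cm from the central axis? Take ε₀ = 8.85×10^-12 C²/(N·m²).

2.70×10^-8 T

Through the whole plate area (πR² = 7.885×10^-3 m²), I_d = ε₀ πR² dE/dt = 9.141×10^-3 A.
∮B·dl = μ₀ I_d,enc with I_d,enc = I_d r²/R² = 4.986×10^-3 A; so B = μ₀ I_d,enc/(2πr) = 2.70×10^-8 T.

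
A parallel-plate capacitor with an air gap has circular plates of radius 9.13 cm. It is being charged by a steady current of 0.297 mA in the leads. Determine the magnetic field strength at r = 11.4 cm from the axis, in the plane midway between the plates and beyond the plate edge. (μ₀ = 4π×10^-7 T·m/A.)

5.21×10^-10 T

By continuity the displacement current in the gap matches the conduction current: I_d = 2.97×10^-4 A.
With r > R the enclosed displacement current is the full I_d; B = μ₀ I_d / (2πr) = 5.21×10^-10 T.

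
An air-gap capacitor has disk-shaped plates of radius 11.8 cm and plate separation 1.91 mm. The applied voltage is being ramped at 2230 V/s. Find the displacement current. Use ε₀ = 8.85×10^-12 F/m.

C = ε₀A/d = (8.85×10^-12)(0.04374)/(1.91×10^-3) = 2.027×10^-10 F.
I_d = C dV/dt = (2.027×10^-10)(2230) = 4.52×10^-7 A.

4.52×10^-7 A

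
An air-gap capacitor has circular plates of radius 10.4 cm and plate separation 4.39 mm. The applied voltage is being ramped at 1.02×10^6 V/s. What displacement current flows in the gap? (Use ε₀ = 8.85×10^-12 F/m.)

6.99×10^-5 A

E = V/d so dE/dt = (dV/dt)/d = 2.323×10^8 V/(m·s), and I_d = ε₀ A dE/dt = (8.85×10^-12)(0.03398)(2.323×10^8) = 6.99×10^-5 A.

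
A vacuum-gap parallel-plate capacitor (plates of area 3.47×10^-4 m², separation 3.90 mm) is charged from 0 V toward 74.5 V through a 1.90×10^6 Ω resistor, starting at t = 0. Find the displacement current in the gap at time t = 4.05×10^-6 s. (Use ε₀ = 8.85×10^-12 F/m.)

C = ε₀A/d = (8.85×10^-12)(3.47×10^-4)/(3.90×10^-3) = 7.874×10^-13 F, so τ = RC = 1.496×10^-6 s.
The conduction current is I(t) = (V₀/R) e^(−t/τ), and the displacement current between the plates equals it.
t/τ = 2.707; I_d = (74.5/1.90×10^6) · e^(−2.707) = (3.921×10^-5)(0.06674) = 2.62×10^-6 A.

2.62×10^-6 A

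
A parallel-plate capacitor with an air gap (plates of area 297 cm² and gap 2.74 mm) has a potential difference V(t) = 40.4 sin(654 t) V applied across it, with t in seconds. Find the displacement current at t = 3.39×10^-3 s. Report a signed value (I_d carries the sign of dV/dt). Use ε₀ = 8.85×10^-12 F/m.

-1.53×10^-6 A

dE/dt = (V₀ω/d)·cos(ωt) with ωt = 2.21706 rad: (40.4)(654)(-0.6022)/(2.74×10^-3) = -5.807×10^6 V/(m·s).
I_d = ε₀ A dE/dt = (8.85×10^-12)(0.0297)(-5.807×10^6) = -1.53×10^-6 A.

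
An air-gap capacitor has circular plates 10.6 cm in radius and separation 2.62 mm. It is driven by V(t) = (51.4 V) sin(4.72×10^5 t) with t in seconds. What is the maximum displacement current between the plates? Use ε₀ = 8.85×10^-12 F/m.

2.89×10^-3 A

(dE/dt)_max = V₀ω/d = 9.260×10^9 V/(m·s); ω = 4.72×10^5 rad/s.
I_d,max = ε₀ A (dE/dt)_max = (8.85×10^-12)(0.03530)(9.260×10^9) = 2.89×10^-3 A.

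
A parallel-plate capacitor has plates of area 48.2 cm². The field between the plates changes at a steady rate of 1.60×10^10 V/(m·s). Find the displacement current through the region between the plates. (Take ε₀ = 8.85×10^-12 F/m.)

6.83×10^-4 A

With a uniform field, Φ_E = EA, so I_d = ε₀ A dE/dt = 6.83×10^-4 A.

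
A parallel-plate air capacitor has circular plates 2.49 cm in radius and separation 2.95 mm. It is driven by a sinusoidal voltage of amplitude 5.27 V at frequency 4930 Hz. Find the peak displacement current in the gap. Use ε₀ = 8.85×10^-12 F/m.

9.54×10^-7 A

C = ε₀A/d = (8.85×10^-12)(1.948×10^-3)/(2.95×10^-3) = 5.844×10^-12 F; ω = 2πf = 3.098×10^4 rad/s.
I_d = C dV/dt, so |I_d|_max = C V₀ ω = (5.844×10^-12)(5.27)(3.098×10^4) = 9.54×10^-7 A.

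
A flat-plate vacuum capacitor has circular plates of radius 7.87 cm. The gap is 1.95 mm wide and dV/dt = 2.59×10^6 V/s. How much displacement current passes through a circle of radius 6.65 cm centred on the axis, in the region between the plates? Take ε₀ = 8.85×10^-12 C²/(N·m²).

1.63×10^-4 A

dE/dt = (dV/dt)/d = 1.328×10^9 V/(m·s); I_d = ε₀(πR²)(dE/dt) = (8.85×10^-12)(0.01946)(1.328×10^9) = 2.287×10^-4 A.
Since J_d is uniform, the enclosed fraction is (r/R)² = 0.7140, giving I_d,enc = 1.63×10^-4 A.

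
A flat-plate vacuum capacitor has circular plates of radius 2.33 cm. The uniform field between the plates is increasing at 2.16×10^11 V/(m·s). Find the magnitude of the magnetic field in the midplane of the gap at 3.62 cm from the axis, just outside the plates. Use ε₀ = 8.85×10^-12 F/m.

Total displacement current: I_d = ε₀(πR²)(dE/dt) = (8.85×10^-12)(1.706×10^-3)(2.16×10^11) = 3.261×10^-3 A.
Outside the plates the loop encloses all of I_d, so B·2πr = μ₀ I_d and B = 1.80×10^-8 T.

1.80×10^-8 T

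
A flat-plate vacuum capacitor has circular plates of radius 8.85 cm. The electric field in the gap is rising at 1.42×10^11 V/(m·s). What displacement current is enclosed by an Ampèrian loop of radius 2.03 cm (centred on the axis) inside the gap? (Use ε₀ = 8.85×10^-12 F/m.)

1.63×10^-3 A

Total displacement current: I_d = ε₀(πR²)(dE/dt) = (8.85×10^-12)(0.02461)(1.42×10^11) = 0.03093 A.
The field is uniform, so I_d,enc = I_d (r/R)² = (0.03093)(2.03/8.85)² = 1.63×10^-3 A.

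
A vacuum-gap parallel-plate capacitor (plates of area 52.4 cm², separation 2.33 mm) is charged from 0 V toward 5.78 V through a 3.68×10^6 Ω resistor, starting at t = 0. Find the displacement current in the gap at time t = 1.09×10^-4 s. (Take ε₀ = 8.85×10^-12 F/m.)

3.55×10^-7 A

C = ε₀A/d = (8.85×10^-12)(5.24×10^-3)/(2.33×10^-3) = 1.990×10^-11 F and τ = RC = 7.323×10^-5 s. I_d in the gap equals the RC charging current.
I_d(t) = (V₀/R) e^(−t/τ) = 1.571×10^-6 · e^(−1.488) = 3.55×10^-7 A.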